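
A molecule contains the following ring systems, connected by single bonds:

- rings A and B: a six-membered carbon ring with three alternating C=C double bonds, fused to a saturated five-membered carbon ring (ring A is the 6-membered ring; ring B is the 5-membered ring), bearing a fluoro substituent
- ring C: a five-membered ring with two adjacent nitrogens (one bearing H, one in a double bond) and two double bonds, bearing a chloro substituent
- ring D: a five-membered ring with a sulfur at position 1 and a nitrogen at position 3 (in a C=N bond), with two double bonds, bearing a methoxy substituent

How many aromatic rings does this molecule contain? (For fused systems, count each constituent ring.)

Ring A is fully conjugated (every ring atom contributes a p orbital); 3 ring double bonds give 6 π electrons. 6 = 4(1)+2, so ring A is aromatic (benzene ring).
Ring B has three sp³ carbons, so it is not fully conjugated — not aromatic (cyclopentane ring).
Ring C is planar and fully conjugated; 2 ring double bonds (4 π electrons) plus a heteroatom lone pair (2) give 6 π electrons. That satisfies 4n+2 with n=1, so ring C is aromatic (pyrazole).
Ring D is fully conjugated (every ring atom contributes a p orbital); 2 ring double bonds (4 π electrons) plus a heteroatom lone pair (2) give 6 π electrons. Since 6 = 4n+2 (n=1), ring D is aromatic (thiazole).
Aromatic: A, C, D. Total: 3.

3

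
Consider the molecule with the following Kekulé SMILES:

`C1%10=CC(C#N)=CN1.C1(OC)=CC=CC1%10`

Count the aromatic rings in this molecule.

The SMILES encodes a five-membered ring of four carbons and one nitrogen bearing a hydrogen, with two C=C double bonds; a five-membered carbon ring with two conjugated C=C double bonds and one sp³ carbon.
The 5-membered ring with one N–H has a continuous p-orbital overlap around the ring; 2 ring double bonds (4 π electrons) plus a heteroatom lone pair (2) give 6 π electrons. That satisfies 4n+2 with n=1, so it is aromatic (pyrrole).
The 5-membered ring has one sp³ carbon, so it is not fully conjugated — not aromatic (cyclopentadiene).
1 of the 2 rings is aromatic. Total: 1.

1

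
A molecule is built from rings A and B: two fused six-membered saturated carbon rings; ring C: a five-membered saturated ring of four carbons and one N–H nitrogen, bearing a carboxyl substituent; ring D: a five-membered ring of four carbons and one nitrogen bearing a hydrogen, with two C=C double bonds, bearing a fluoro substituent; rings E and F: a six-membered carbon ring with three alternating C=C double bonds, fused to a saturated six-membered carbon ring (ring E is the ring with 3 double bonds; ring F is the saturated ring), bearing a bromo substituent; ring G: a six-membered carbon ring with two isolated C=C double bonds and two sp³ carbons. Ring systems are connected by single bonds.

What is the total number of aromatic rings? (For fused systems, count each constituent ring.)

Ring A has only sp³ atoms, so it is not fully conjugated — not aromatic (cyclohexane ring).
Ring B has only sp³ atoms, so it is not fully conjugated — not aromatic (cyclohexane ring).
Ring C has only sp³ atoms, so it is not fully conjugated — not aromatic (pyrrolidine).
Ring D is planar and fully conjugated; 2 ring double bonds (4 π electrons) plus a heteroatom lone pair (2) give 6 π electrons. Since 6 = 4n+2 (n=1), ring D is aromatic (pyrrole).
Ring E is fully conjugated (every ring atom contributes a p orbital); 3 ring double bonds give 6 π electrons. That satisfies 4n+2 with n=1, so ring E is aromatic (benzene ring).
Ring F has four sp³ carbons, so it is not fully conjugated — not aromatic (cyclohexane ring).
Ring G has two sp³ carbons, so it is not fully conjugated — not aromatic (1,4-cyclohexadiene).
Aromatic: D, E. Total: 2.

2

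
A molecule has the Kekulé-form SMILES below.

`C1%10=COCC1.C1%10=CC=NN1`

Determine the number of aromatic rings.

1

The SMILES encodes a five-membered ring of four carbons and one oxygen, with one C=C double bond and two sp³ carbons; a five-membered ring with two adjacent nitrogens (one bearing H, one in a double bond) and two double bonds.
The 5-membered ring with one oxygen has two sp³ carbons, so it is not fully conjugated — not aromatic (2,3-dihydrofuran).
The 5-membered ring with two adjacent nitrogens (one N–H, one =N–) is planar and fully conjugated; 2 ring double bonds (4 π electrons) plus a heteroatom lone pair (2) give 6 π electrons. 6 = 4(1)+2, so it is aromatic (pyrazole).
1 of the 2 rings is aromatic. Total: 1.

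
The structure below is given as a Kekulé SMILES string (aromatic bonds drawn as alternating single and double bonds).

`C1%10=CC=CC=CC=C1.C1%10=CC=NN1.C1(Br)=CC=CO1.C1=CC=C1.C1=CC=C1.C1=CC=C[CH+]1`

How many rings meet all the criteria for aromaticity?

The SMILES encodes an eight-membered carbon ring with four alternating C=C double bonds; a five-membered ring with two adjacent nitrogens (one bearing H, one in a double bond) and two double bonds; a five-membered ring of four carbons and one oxygen, with two C=C double bonds; a four-membered carbon ring with two alternating C=C double bonds; a four-membered carbon ring with two alternating C=C double bonds; a five-membered all-carbon ring bearing a positive charge on one carbon, with two C=C double bonds.
The 8-membered ring has only sp² ring atoms; a planar conformation would have a fully conjugated π system of 8 electrons. But 8 = 4(2), which is 4n not 4n+2, so it is not aromatic (cyclooctatetraene) — cyclooctatetraene distorts into a non-planar tub to avoid antiaromaticity.
The 5-membered ring with two adjacent nitrogens (one N–H, one =N–) is planar and fully conjugated; 2 ring double bonds (4 π electrons) plus a heteroatom lone pair (2) give 6 π electrons. That satisfies 4n+2 with n=1, so it is aromatic (pyrazole).
The 5-membered ring with one oxygen has a continuous p-orbital overlap around the ring; 2 ring double bonds (4 π electrons) plus a heteroatom lone pair (2) give 6 π electrons. Since 6 = 4n+2 (n=1), it is aromatic (furan).
The 4-membered ring has only sp² ring atoms; a planar conformation would have a fully conjugated π system of 4 electrons. But 4 = 4(1), which is 4n not 4n+2, so it is not aromatic (cyclobutadiene) — cyclobutadiene is antiaromatic and distorts to a rectangle.
The second 4-membered ring has only sp² ring atoms; a planar conformation would have a fully conjugated π system of 4 electrons. But 4 = 4(1), which is 4n not 4n+2, so it is not aromatic (cyclobutadiene) — cyclobutadiene is antiaromatic and distorts to a rectangle.
The 5-membered ring has only sp² ring atoms; a planar conformation would have a fully conjugated π system of 4 electrons. But 4 = 4(1), which is 4n not 4n+2, so it is not aromatic (cyclopentadienyl cation).
2 of the 6 rings are aromatic. Total: 2.

2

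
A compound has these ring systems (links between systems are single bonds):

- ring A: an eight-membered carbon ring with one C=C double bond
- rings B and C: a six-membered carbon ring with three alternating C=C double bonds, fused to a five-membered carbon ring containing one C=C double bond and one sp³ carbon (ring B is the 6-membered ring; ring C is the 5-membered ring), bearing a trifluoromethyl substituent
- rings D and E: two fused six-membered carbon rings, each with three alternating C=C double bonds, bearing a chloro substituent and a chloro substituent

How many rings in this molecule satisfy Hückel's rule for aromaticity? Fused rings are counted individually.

Ring A has six sp³ carbons, so it is not fully conjugated — not aromatic (cyclooctene).
Ring B is fully conjugated (every ring atom contributes a p orbital); 3 ring double bonds give 6 π electrons. Since 6 = 4n+2 (n=1), ring B is aromatic (benzene ring).
Ring C has one sp³ carbon, so it is not fully conjugated — not aromatic (cyclopentene ring).
Rings D and E form a fused bicyclic system with 10 sp² atoms and 10 π electrons from ring double bonds. 10 = 4(2)+2, so the system is aromatic and both rings count as aromatic (naphthalene).
Aromatic: B, D, E. Total: 3.

3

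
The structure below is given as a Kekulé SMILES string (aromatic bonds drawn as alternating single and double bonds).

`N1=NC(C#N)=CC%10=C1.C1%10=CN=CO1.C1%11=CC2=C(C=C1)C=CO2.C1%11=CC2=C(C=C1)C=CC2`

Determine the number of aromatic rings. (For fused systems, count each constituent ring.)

The SMILES encodes a six-membered ring with two adjacent nitrogens and three alternating double bonds; a five-membered ring with an oxygen at position 1 and a nitrogen at position 3 (in a C=N bond), with two double bonds; a six-membered carbon ring with three alternating C=C double bonds, fused to a five-membered ring containing one oxygen and two C=C double bonds; a six-membered carbon ring with three alternating C=C double bonds, fused to a five-membered carbon ring containing one C=C double bond and one sp³ carbon.
The 6-membered ring with two nitrogens (1,2) is fully conjugated (every ring atom contributes a p orbital); 3 ring double bonds give 6 π electrons. Since 6 = 4n+2 (n=1), it is aromatic (pyridazine).
The 5-membered ring with one oxygen and one =N– is fully conjugated (every ring atom contributes a p orbital); 2 ring double bonds (4 π electrons) plus a heteroatom lone pair (2) give 6 π electrons. That satisfies 4n+2 with n=1, so it is aromatic (oxazole).
The fused 6/5-membered bicyclic (with one oxygen) is a single π system with 9 sp² atoms and 10 π electrons from ring double bonds plus a heteroatom lone pair. 10 = 4(2)+2, so the system is aromatic and both rings count as aromatic (benzofuran).
The 6-membered ring has a continuous p-orbital overlap around the ring; 3 ring double bonds give 6 π electrons. That satisfies 4n+2 with n=1, so it is aromatic (benzene ring).
The 5-membered ring has one sp³ carbon, so it is not fully conjugated — not aromatic (cyclopentene ring).
5 of the 6 rings are aromatic. Total: 5.

5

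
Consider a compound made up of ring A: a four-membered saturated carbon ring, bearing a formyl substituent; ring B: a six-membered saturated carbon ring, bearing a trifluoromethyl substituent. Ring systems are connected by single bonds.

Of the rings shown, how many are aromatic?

Ring A has only sp³ atoms, so it is not fully conjugated — not aromatic (cyclobutane).
Ring B has only sp³ atoms, so it is not fully conjugated — not aromatic (cyclohexane).
No ring is aromatic. Total: 0.

0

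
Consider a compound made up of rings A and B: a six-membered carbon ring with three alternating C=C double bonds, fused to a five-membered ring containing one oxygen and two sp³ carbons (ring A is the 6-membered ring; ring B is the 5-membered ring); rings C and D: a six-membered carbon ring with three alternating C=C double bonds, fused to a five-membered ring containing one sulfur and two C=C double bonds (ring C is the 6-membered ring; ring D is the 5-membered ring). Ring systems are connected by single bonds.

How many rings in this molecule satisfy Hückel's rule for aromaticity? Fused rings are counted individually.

Ring A is fully conjugated (every ring atom contributes a p orbital); 3 ring double bonds give 6 π electrons. 6 = 4(1)+2, so ring A is aromatic (benzene ring).
Ring B has two sp³ carbons, so it is not fully conjugated — not aromatic (oxolane ring).
Rings C and D form a fused bicyclic system (with one sulfur) with 9 sp² atoms and 10 π electrons from ring double bonds plus a heteroatom lone pair. 10 = 4(2)+2, so the system is aromatic and both rings count as aromatic (benzothiophene).
Aromatic: A, C, D. Total: 3.

3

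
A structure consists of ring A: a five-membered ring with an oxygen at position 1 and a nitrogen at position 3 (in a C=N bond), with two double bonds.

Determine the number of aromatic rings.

1

Ring A is planar and fully conjugated; 2 ring double bonds (4 π electrons) plus a heteroatom lone pair (2) give 6 π electrons. Since 6 = 4n+2 (n=1), ring A is aromatic (oxazole).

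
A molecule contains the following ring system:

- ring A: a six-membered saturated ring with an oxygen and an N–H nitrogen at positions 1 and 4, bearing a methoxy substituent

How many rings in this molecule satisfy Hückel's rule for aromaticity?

Ring A has only sp³ atoms, so it is not fully conjugated — not aromatic (morpholine).

0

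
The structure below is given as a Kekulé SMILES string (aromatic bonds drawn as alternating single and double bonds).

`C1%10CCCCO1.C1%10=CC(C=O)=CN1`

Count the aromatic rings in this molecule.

1

The SMILES encodes a six-membered saturated ring of five carbons and one oxygen; a five-membered ring of four carbons and one nitrogen bearing a hydrogen, with two C=C double bonds.
The 6-membered ring with one oxygen has only sp³ atoms, so it is not fully conjugated — not aromatic (tetrahydropyran).
The 5-membered ring with one N–H is planar and fully conjugated; 2 ring double bonds (4 π electrons) plus a heteroatom lone pair (2) give 6 π electrons. 6 = 4(1)+2, so it is aromatic (pyrrole).
1 of the 2 rings is aromatic. Total: 1.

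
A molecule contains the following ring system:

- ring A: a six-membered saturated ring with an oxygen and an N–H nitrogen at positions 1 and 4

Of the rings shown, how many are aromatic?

0

Ring A has only sp³ atoms, so it is not fully conjugated — not aromatic (morpholine).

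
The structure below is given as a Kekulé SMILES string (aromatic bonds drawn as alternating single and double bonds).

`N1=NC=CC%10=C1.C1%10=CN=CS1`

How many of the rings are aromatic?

The SMILES encodes a six-membered ring with two adjacent nitrogens and three alternating double bonds; a five-membered ring with a sulfur at position 1 and a nitrogen at position 3 (in a C=N bond), with two double bonds.
The 6-membered ring with two nitrogens (1,2) is fully conjugated (every ring atom contributes a p orbital); 3 ring double bonds give 6 π electrons. 6 = 4(1)+2, so it is aromatic (pyridazine).
The 5-membered ring with one sulfur and one =N– is fully conjugated (every ring atom contributes a p orbital); 2 ring double bonds (4 π electrons) plus a heteroatom lone pair (2) give 6 π electrons. That satisfies 4n+2 with n=1, so it is aromatic (thiazole).
2 of the 2 rings are aromatic. Total: 2.

2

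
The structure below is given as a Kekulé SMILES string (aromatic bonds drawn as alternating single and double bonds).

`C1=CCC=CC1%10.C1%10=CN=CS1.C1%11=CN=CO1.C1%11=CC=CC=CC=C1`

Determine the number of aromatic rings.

The SMILES encodes a six-membered carbon ring with two isolated C=C double bonds and two sp³ carbons; a five-membered ring with a sulfur at position 1 and a nitrogen at position 3 (in a C=N bond), with two double bonds; a five-membered ring with an oxygen at position 1 and a nitrogen at position 3 (in a C=N bond), with two double bonds; an eight-membered carbon ring with four alternating C=C double bonds.
The 6-membered ring has two sp³ carbons, so it is not fully conjugated — not aromatic (1,4-cyclohexadiene).
The 5-membered ring with one sulfur and one =N– is planar and fully conjugated; 2 ring double bonds (4 π electrons) plus a heteroatom lone pair (2) give 6 π electrons. That satisfies 4n+2 with n=1, so it is aromatic (thiazole).
The 5-membered ring with one oxygen and one =N– is planar and fully conjugated; 2 ring double bonds (4 π electrons) plus a heteroatom lone pair (2) give 6 π electrons. Since 6 = 4n+2 (n=1), it is aromatic (oxazole).
The 8-membered ring has only sp² ring atoms; a planar conformation would have a fully conjugated π system of 8 electrons. But 8 = 4(2), which is 4n not 4n+2, so it is not aromatic (cyclooctatetraene) — cyclooctatetraene distorts into a non-planar tub to avoid antiaromaticity.
2 of the 4 rings are aromatic. Total: 2.

2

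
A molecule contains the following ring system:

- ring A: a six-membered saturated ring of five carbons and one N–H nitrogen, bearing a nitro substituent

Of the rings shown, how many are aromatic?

0

Ring A has only sp³ atoms, so it is not fully conjugated — not aromatic (piperidine).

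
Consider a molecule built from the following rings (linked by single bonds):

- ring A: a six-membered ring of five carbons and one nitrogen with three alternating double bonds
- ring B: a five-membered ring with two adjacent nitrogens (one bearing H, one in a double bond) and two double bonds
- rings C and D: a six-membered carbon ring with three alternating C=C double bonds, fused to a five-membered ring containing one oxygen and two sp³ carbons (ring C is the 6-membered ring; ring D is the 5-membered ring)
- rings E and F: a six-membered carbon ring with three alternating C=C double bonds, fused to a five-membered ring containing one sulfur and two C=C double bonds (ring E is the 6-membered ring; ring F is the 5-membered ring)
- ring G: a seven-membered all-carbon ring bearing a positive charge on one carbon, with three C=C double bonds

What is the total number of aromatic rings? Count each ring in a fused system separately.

6

Ring A is planar and fully conjugated; 3 ring double bonds give 6 π electrons. That satisfies 4n+2 with n=1, so ring A is aromatic (pyridine).
Ring B is fully conjugated (every ring atom contributes a p orbital); 2 ring double bonds (4 π electrons) plus a heteroatom lone pair (2) give 6 π electrons. 6 = 4(1)+2, so ring B is aromatic (pyrazole).
Ring C is fully conjugated (every ring atom contributes a p orbital); 3 ring double bonds give 6 π electrons. That satisfies 4n+2 with n=1, so ring C is aromatic (benzene ring).
Ring D has two sp³ carbons, so it is not fully conjugated — not aromatic (oxolane ring).
Rings E and F form a fused bicyclic system (with one sulfur) with 9 sp² atoms and 10 π electrons from ring double bonds plus a heteroatom lone pair. 10 = 4(2)+2, so the system is aromatic and both rings count as aromatic (benzothiophene).
Ring G is planar and fully conjugated; 3 ring double bonds (6 π electrons) plus the carbocation's empty p orbital (0, but keeps the ring conjugated) give 6 π electrons. 6 = 4(1)+2, so ring G is aromatic (tropylium cation).
Aromatic: A, B, C, E, F, G. Total: 6.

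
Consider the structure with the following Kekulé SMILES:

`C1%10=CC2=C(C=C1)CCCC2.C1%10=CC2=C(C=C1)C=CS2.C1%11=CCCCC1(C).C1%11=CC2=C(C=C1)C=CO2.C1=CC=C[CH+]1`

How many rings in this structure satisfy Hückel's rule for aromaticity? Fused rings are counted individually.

The SMILES encodes a six-membered carbon ring with three alternating C=C double bonds, fused to a saturated six-membered carbon ring; a six-membered carbon ring with three alternating C=C double bonds, fused to a five-membered ring containing one sulfur and two C=C double bonds; a six-membered carbon ring with one C=C double bond; a six-membered carbon ring with three alternating C=C double bonds, fused to a five-membered ring containing one oxygen and two C=C double bonds; a five-membered all-carbon ring bearing a positive charge on one carbon, with two C=C double bonds.
The 6-membered ring is planar and fully conjugated; 3 ring double bonds give 6 π electrons. That satisfies 4n+2 with n=1, so it is aromatic (benzene ring).
The second 6-membered ring has four sp³ carbons, so it is not fully conjugated — not aromatic (cyclohexane ring).
The fused 6/5-membered bicyclic (with one sulfur) is a single π system with 9 sp² atoms and 10 π electrons from ring double bonds plus a heteroatom lone pair. 10 = 4(2)+2, so the system is aromatic and both rings count as aromatic (benzothiophene).
The third 6-membered ring has four sp³ carbons, so it is not fully conjugated — not aromatic (cyclohexene).
The fused 6/5-membered bicyclic (with one oxygen) is a single π system with 9 sp² atoms and 10 π electrons from ring double bonds plus a heteroatom lone pair. 10 = 4(2)+2, so the system is aromatic and both rings count as aromatic (benzofuran).
The 5-membered ring has only sp² ring atoms; a planar conformation would have a fully conjugated π system of 4 electrons. But 4 = 4(1), which is 4n not 4n+2, so it is not aromatic (cyclopentadienyl cation).
5 of the 8 rings are aromatic. Total: 5.

5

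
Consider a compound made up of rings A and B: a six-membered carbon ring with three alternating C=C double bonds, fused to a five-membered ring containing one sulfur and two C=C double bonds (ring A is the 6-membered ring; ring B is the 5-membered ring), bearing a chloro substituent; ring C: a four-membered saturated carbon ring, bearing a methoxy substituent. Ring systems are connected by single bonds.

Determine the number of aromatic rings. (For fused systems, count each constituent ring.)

Rings A and B form a fused bicyclic system (with one sulfur) with 9 sp² atoms and 10 π electrons from ring double bonds plus a heteroatom lone pair. 10 = 4(2)+2, so the system is aromatic and both rings count as aromatic (benzothiophene).
Ring C has only sp³ atoms, so it is not fully conjugated — not aromatic (cyclobutane).
Aromatic: A, B. Total: 2.

2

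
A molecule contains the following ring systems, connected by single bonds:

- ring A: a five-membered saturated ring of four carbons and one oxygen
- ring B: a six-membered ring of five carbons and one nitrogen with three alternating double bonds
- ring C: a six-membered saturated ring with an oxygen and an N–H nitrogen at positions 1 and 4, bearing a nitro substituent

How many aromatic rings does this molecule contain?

Ring A has only sp³ atoms, so it is not fully conjugated — not aromatic (tetrahydrofuran).
Ring B has a continuous p-orbital overlap around the ring; 3 ring double bonds give 6 π electrons. Since 6 = 4n+2 (n=1), ring B is aromatic (pyridine).
Ring C has only sp³ atoms, so it is not fully conjugated — not aromatic (morpholine).
Aromatic: B. Total: 1.

1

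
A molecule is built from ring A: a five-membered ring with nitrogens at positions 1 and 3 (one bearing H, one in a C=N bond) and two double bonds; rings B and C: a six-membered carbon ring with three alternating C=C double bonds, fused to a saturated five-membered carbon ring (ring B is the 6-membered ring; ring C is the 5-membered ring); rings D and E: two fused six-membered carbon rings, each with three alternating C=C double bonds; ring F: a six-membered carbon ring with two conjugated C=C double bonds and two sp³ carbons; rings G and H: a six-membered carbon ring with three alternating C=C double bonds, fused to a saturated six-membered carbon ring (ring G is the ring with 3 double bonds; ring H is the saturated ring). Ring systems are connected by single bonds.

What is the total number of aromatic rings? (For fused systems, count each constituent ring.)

Ring A is planar and fully conjugated; 2 ring double bonds (4 π electrons) plus a heteroatom lone pair (2) give 6 π electrons. That satisfies 4n+2 with n=1, so ring A is aromatic (imidazole).
Ring B has a continuous p-orbital overlap around the ring; 3 ring double bonds give 6 π electrons. That satisfies 4n+2 with n=1, so ring B is aromatic (benzene ring).
Ring C has three sp³ carbons, so it is not fully conjugated — not aromatic (cyclopentane ring).
Rings D and E form a fused bicyclic system with 10 sp² atoms and 10 π electrons from ring double bonds. 10 = 4(2)+2, so the system is aromatic and both rings count as aromatic (naphthalene).
Ring F has two sp³ carbons, so it is not fully conjugated — not aromatic (1,3-cyclohexadiene).
Ring G has a continuous p-orbital overlap around the ring; 3 ring double bonds give 6 π electrons. 6 = 4(1)+2, so ring G is aromatic (benzene ring).
Ring H has four sp³ carbons, so it is not fully conjugated — not aromatic (cyclohexane ring).
Aromatic: A, B, D, E, G. Total: 5.

5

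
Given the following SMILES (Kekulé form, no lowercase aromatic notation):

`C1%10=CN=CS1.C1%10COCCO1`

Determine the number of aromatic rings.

1

The SMILES encodes a five-membered ring with a sulfur at position 1 and a nitrogen at position 3 (in a C=N bond), with two double bonds; a six-membered saturated ring with oxygens at positions 1 and 4.
The 5-membered ring with one sulfur and one =N– is fully conjugated (every ring atom contributes a p orbital); 2 ring double bonds (4 π electrons) plus a heteroatom lone pair (2) give 6 π electrons. 6 = 4(1)+2, so it is aromatic (thiazole).
The 6-membered ring with two oxygens (1,4) has only sp³ atoms, so it is not fully conjugated — not aromatic (1,4-dioxane).
1 of the 2 rings is aromatic. Total: 1.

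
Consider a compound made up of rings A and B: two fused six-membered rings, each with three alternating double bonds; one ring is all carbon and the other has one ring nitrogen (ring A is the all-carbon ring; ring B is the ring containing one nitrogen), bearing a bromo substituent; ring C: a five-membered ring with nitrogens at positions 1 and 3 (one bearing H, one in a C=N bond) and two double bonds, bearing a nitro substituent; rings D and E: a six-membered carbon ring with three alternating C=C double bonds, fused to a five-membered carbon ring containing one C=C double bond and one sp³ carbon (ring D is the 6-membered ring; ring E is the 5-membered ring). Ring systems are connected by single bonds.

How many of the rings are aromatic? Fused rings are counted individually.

Rings A and B form a fused bicyclic system (with one nitrogen) with 10 sp² atoms and 10 π electrons from ring double bonds. 10 = 4(2)+2, so the system is aromatic and both rings count as aromatic (quinoline).
Ring C is planar and fully conjugated; 2 ring double bonds (4 π electrons) plus a heteroatom lone pair (2) give 6 π electrons. Since 6 = 4n+2 (n=1), ring C is aromatic (imidazole).
Ring D has a continuous p-orbital overlap around the ring; 3 ring double bonds give 6 π electrons. Since 6 = 4n+2 (n=1), ring D is aromatic (benzene ring).
Ring E has one sp³ carbon, so it is not fully conjugated — not aromatic (cyclopentene ring).
Aromatic: A, B, C, D. Total: 4.

4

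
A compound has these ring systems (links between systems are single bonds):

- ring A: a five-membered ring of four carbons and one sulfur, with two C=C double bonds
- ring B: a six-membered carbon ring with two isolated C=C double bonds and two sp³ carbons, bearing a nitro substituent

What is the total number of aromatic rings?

1

Ring A is planar and fully conjugated; 2 ring double bonds (4 π electrons) plus a heteroatom lone pair (2) give 6 π electrons. 6 = 4(1)+2, so ring A is aromatic (thiophene).
Ring B has two sp³ carbons, so it is not fully conjugated — not aromatic (1,4-cyclohexadiene).
Aromatic: A. Total: 1.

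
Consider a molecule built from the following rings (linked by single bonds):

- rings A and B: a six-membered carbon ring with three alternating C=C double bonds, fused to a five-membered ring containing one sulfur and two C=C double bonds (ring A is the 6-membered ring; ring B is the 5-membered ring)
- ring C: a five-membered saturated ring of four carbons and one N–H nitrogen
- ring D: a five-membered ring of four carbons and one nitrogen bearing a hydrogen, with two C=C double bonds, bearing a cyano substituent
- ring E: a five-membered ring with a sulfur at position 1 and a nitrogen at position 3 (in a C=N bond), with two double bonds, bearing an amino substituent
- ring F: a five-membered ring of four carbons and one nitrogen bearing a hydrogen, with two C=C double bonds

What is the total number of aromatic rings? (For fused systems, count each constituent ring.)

5

Rings A and B form a fused bicyclic system (with one sulfur) with 9 sp² atoms and 10 π electrons from ring double bonds plus a heteroatom lone pair. 10 = 4(2)+2, so the system is aromatic and both rings count as aromatic (benzothiophene).
Ring C has only sp³ atoms, so it is not fully conjugated — not aromatic (pyrrolidine).
Ring D has a continuous p-orbital overlap around the ring; 2 ring double bonds (4 π electrons) plus a heteroatom lone pair (2) give 6 π electrons. 6 = 4(1)+2, so ring D is aromatic (pyrrole).
Ring E is planar and fully conjugated; 2 ring double bonds (4 π electrons) plus a heteroatom lone pair (2) give 6 π electrons. 6 = 4(1)+2, so ring E is aromatic (thiazole).
Ring F is planar and fully conjugated; 2 ring double bonds (4 π electrons) plus a heteroatom lone pair (2) give 6 π electrons. 6 = 4(1)+2, so ring F is aromatic (pyrrole).
Aromatic: A, B, D, E, F. Total: 5.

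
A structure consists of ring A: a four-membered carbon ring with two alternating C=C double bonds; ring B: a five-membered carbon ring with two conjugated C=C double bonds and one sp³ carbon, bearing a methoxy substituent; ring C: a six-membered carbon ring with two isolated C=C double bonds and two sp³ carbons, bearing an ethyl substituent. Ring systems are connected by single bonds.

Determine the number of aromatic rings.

Ring A has only sp² ring atoms; a planar conformation would have a fully conjugated π system of 4 electrons. But 4 = 4(1), which is 4n not 4n+2, so ring A is not aromatic (cyclobutadiene) — cyclobutadiene is antiaromatic and distorts to a rectangle.
Ring B has one sp³ carbon, so it is not fully conjugated — not aromatic (cyclopentadiene).
Ring C has two sp³ carbons, so it is not fully conjugated — not aromatic (1,4-cyclohexadiene).
No ring is aromatic. Total: 0.

0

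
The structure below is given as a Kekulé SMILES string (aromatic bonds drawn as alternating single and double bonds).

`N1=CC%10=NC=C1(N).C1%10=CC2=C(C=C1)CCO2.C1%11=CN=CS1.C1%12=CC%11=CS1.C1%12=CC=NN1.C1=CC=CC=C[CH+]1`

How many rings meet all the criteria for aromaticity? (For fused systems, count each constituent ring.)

The SMILES encodes a six-membered ring with nitrogens at positions 1 and 4 and three alternating double bonds; a six-membered carbon ring with three alternating C=C double bonds, fused to a five-membered ring containing one oxygen and two sp³ carbons; a five-membered ring with a sulfur at position 1 and a nitrogen at position 3 (in a C=N bond), with two double bonds; a five-membered ring of four carbons and one sulfur, with two C=C double bonds; a five-membered ring with two adjacent nitrogens (one bearing H, one in a double bond) and two double bonds; a seven-membered all-carbon ring bearing a positive charge on one carbon, with three C=C double bonds.
The 6-membered ring with two nitrogens (1,4) is planar and fully conjugated; 3 ring double bonds give 6 π electrons. 6 = 4(1)+2, so it is aromatic (pyrazine).
The 6-membered ring is planar and fully conjugated; 3 ring double bonds give 6 π electrons. 6 = 4(1)+2, so it is aromatic (benzene ring).
The 5-membered ring with one oxygen has two sp³ carbons, so it is not fully conjugated — not aromatic (oxolane ring).
The 5-membered ring with one sulfur and one =N– has a continuous p-orbital overlap around the ring; 2 ring double bonds (4 π electrons) plus a heteroatom lone pair (2) give 6 π electrons. 6 = 4(1)+2, so it is aromatic (thiazole).
The 5-membered ring with one sulfur is planar and fully conjugated; 2 ring double bonds (4 π electrons) plus a heteroatom lone pair (2) give 6 π electrons. Since 6 = 4n+2 (n=1), it is aromatic (thiophene).
The 5-membered ring with two adjacent nitrogens (one N–H, one =N–) has a continuous p-orbital overlap around the ring; 2 ring double bonds (4 π electrons) plus a heteroatom lone pair (2) give 6 π electrons. Since 6 = 4n+2 (n=1), it is aromatic (pyrazole).
The 7-membered ring has a continuous p-orbital overlap around the ring; 3 ring double bonds (6 π electrons) plus the carbocation's empty p orbital (0, but keeps the ring conjugated) give 6 π electrons. 6 = 4(1)+2, so it is aromatic (tropylium cation).
6 of the 7 rings are aromatic. Total: 6.

6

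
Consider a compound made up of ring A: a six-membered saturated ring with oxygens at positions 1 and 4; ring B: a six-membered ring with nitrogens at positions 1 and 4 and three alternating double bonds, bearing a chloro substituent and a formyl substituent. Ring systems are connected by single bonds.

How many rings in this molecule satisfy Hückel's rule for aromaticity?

1

Ring A has only sp³ atoms, so it is not fully conjugated — not aromatic (1,4-dioxane).
Ring B is fully conjugated (every ring atom contributes a p orbital); 3 ring double bonds give 6 π electrons. Since 6 = 4n+2 (n=1), ring B is aromatic (pyrazine).
Aromatic: B. Total: 1.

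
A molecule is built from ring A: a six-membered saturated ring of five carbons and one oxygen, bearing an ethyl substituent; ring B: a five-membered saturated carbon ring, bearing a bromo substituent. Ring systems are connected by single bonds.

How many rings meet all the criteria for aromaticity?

Ring A has only sp³ atoms, so it is not fully conjugated — not aromatic (tetrahydropyran).
Ring B has only sp³ atoms, so it is not fully conjugated — not aromatic (cyclopentane).
No ring is aromatic. Total: 0.

0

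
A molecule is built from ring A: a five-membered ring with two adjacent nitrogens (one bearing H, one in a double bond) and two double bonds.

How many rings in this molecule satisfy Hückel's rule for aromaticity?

1

Ring A is fully conjugated (every ring atom contributes a p orbital); 2 ring double bonds (4 π electrons) plus a heteroatom lone pair (2) give 6 π electrons. Since 6 = 4n+2 (n=1), ring A is aromatic (pyrazole).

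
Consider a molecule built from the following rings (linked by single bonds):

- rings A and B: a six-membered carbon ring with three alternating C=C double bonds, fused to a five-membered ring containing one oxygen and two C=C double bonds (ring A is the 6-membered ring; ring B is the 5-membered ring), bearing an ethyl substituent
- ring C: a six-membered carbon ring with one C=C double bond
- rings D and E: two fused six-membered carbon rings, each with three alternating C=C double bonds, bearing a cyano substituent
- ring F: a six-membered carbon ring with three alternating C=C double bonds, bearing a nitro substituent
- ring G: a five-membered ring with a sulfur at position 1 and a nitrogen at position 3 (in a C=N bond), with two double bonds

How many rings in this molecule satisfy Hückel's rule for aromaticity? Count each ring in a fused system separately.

6

Rings A and B form a fused bicyclic system (with one oxygen) with 9 sp² atoms and 10 π electrons from ring double bonds plus a heteroatom lone pair. 10 = 4(2)+2, so the system is aromatic and both rings count as aromatic (benzofuran).
Ring C has four sp³ carbons, so it is not fully conjugated — not aromatic (cyclohexene).
Rings D and E form a fused bicyclic system with 10 sp² atoms and 10 π electrons from ring double bonds. 10 = 4(2)+2, so the system is aromatic and both rings count as aromatic (naphthalene).
Ring F is planar and fully conjugated; 3 ring double bonds give 6 π electrons. Since 6 = 4n+2 (n=1), ring F is aromatic (benzene).
Ring G has a continuous p-orbital overlap around the ring; 2 ring double bonds (4 π electrons) plus a heteroatom lone pair (2) give 6 π electrons. That satisfies 4n+2 with n=1, so ring G is aromatic (thiazole).
Aromatic: A, B, D, E, F, G. Total: 6.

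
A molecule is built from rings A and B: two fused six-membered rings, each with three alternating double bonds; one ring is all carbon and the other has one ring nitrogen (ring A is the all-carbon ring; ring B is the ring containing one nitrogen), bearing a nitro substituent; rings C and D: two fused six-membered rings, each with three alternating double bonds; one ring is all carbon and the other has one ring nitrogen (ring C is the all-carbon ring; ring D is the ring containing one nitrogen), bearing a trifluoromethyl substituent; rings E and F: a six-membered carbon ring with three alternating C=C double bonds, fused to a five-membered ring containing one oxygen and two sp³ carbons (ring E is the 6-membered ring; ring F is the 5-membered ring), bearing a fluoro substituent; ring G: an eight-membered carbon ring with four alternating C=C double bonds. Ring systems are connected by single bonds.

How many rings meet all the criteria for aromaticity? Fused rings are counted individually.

5

Rings A and B form a fused bicyclic system (with one nitrogen) with 10 sp² atoms and 10 π electrons from ring double bonds. 10 = 4(2)+2, so the system is aromatic and both rings count as aromatic (quinoline).
Rings C and D form a fused bicyclic system (with one nitrogen) with 10 sp² atoms and 10 π electrons from ring double bonds. 10 = 4(2)+2, so the system is aromatic and both rings count as aromatic (quinoline).
Ring E is planar and fully conjugated; 3 ring double bonds give 6 π electrons. That satisfies 4n+2 with n=1, so ring E is aromatic (benzene ring).
Ring F has two sp³ carbons, so it is not fully conjugated — not aromatic (oxolane ring).
Ring G has only sp² ring atoms; a planar conformation would have a fully conjugated π system of 8 electrons. But 8 = 4(2), which is 4n not 4n+2, so ring G is not aromatic (cyclooctatetraene) — cyclooctatetraene distorts into a non-planar tub to avoid antiaromaticity.
Aromatic: A, B, C, D, E. Total: 5.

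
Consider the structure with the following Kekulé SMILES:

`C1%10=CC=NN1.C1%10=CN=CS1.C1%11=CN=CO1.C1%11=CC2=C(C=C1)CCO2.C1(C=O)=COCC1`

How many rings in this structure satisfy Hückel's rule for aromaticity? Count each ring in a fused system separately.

4

The SMILES encodes a five-membered ring with two adjacent nitrogens (one bearing H, one in a double bond) and two double bonds; a five-membered ring with a sulfur at position 1 and a nitrogen at position 3 (in a C=N bond), with two double bonds; a five-membered ring with an oxygen at position 1 and a nitrogen at position 3 (in a C=N bond), with two double bonds; a six-membered carbon ring with three alternating C=C double bonds, fused to a five-membered ring containing one oxygen and two sp³ carbons; a five-membered ring of four carbons and one oxygen, with one C=C double bond and two sp³ carbons.
The 5-membered ring with two adjacent nitrogens (one N–H, one =N–) is planar and fully conjugated; 2 ring double bonds (4 π electrons) plus a heteroatom lone pair (2) give 6 π electrons. That satisfies 4n+2 with n=1, so it is aromatic (pyrazole).
The 5-membered ring with one sulfur and one =N– is fully conjugated (every ring atom contributes a p orbital); 2 ring double bonds (4 π electrons) plus a heteroatom lone pair (2) give 6 π electrons. That satisfies 4n+2 with n=1, so it is aromatic (thiazole).
The 5-membered ring with one oxygen and one =N– is fully conjugated (every ring atom contributes a p orbital); 2 ring double bonds (4 π electrons) plus a heteroatom lone pair (2) give 6 π electrons. That satisfies 4n+2 with n=1, so it is aromatic (oxazole).
The 6-membered ring is planar and fully conjugated; 3 ring double bonds give 6 π electrons. That satisfies 4n+2 with n=1, so it is aromatic (benzene ring).
The 5-membered ring with one oxygen has two sp³ carbons, so it is not fully conjugated — not aromatic (oxolane ring).
The second 5-membered ring with one oxygen has two sp³ carbons, so it is not fully conjugated — not aromatic (2,3-dihydrofuran).
4 of the 6 rings are aromatic. Total: 4.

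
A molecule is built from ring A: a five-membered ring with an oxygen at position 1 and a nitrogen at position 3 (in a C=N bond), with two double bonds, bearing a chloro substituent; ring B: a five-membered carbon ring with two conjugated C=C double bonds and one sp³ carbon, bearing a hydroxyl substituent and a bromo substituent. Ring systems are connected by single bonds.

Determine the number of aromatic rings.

Ring A is fully conjugated (every ring atom contributes a p orbital); 2 ring double bonds (4 π electrons) plus a heteroatom lone pair (2) give 6 π electrons. Since 6 = 4n+2 (n=1), ring A is aromatic (oxazole).
Ring B has one sp³ carbon, so it is not fully conjugated — not aromatic (cyclopentadiene).
Aromatic: A. Total: 1.

1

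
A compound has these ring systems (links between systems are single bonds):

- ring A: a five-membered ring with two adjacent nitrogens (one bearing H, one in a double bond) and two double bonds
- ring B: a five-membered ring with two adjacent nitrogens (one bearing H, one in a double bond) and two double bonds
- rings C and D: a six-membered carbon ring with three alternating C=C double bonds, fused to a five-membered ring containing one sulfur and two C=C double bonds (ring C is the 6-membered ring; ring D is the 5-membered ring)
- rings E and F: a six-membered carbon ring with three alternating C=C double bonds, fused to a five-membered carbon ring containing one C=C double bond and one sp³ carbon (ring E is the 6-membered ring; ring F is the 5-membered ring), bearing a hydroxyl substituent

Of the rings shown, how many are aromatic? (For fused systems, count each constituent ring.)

Ring A has a continuous p-orbital overlap around the ring; 2 ring double bonds (4 π electrons) plus a heteroatom lone pair (2) give 6 π electrons. 6 = 4(1)+2, so ring A is aromatic (pyrazole).
Ring B is fully conjugated (every ring atom contributes a p orbital); 2 ring double bonds (4 π electrons) plus a heteroatom lone pair (2) give 6 π electrons. 6 = 4(1)+2, so ring B is aromatic (pyrazole).
Rings C and D form a fused bicyclic system (with one sulfur) with 9 sp² atoms and 10 π electrons from ring double bonds plus a heteroatom lone pair. 10 = 4(2)+2, so the system is aromatic and both rings count as aromatic (benzothiophene).
Ring E is planar and fully conjugated; 3 ring double bonds give 6 π electrons. That satisfies 4n+2 with n=1, so ring E is aromatic (benzene ring).
Ring F has one sp³ carbon, so it is not fully conjugated — not aromatic (cyclopentene ring).
Aromatic: A, B, C, D, E. Total: 5.

5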